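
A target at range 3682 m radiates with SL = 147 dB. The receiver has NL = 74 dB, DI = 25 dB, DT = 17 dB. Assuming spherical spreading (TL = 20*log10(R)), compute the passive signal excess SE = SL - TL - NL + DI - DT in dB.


Step 1: TL = 20*log10(3682) = 71.32 dB
Step 2: SE = 147 - 71.32 - 74 + 25 - 17 = 9.68

9.68 dB


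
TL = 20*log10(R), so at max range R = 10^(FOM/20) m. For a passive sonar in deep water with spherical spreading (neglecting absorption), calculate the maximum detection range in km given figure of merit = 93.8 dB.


At max range FOM = TL, so 20*log10(R) = 93.8
R = 10^(93.8/20) = 48977.88 m = 48.98 km

48.98 km


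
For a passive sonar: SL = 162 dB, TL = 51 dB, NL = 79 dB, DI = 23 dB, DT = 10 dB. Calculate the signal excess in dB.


SE = SL - TL - NL + DI - DT = 162 - 51 - 79 + 23 - 10 = 45

45 dB


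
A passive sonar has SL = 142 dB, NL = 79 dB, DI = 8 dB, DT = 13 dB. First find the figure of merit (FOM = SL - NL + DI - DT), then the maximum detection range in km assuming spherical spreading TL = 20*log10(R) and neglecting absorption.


Step 1: FOM = SL - NL + DI - DT = 142 - 79 + 8 - 13 = 58 dB
Step 2: at max range FOM = TL = 20*log10(R), so R = 10^(58/20) = 794.33 m = 0.79 km

0.79 km


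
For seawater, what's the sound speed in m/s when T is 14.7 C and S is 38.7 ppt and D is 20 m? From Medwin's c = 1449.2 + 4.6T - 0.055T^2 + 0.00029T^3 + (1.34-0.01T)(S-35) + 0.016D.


c = 1449.2 + 4.6*14.7 - 0.055*14.7^2 + 0.00029*14.7^3 + (1.34 - 0.01*14.7)*(38.7 - 35) + 0.016*20 = 1510.59

1510.59 m/s


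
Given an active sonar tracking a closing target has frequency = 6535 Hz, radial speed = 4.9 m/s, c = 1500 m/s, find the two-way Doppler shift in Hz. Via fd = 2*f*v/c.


42.7 Hz


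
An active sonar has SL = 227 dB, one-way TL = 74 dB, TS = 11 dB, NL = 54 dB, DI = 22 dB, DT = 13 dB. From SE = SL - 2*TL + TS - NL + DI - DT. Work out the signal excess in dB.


SE = SL - 2*TL + TS - NL + DI - DT = 227 - 2*74 + (11) - 54 + 22 - 13 = 45

45 dB


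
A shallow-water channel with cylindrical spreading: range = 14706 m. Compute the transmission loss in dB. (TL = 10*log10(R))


41.67 dB


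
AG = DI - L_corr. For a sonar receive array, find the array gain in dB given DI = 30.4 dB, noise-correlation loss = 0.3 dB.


AG = DI - L_corr = 30.4 - 0.3 = 30.1

30.1 dB


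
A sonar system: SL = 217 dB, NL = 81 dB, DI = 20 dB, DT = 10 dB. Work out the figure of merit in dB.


FOM = SL - NL + DI - DT = 217 - 81 + 20 - 10 = 146

146 dB


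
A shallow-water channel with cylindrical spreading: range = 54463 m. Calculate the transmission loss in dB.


47.36 dB


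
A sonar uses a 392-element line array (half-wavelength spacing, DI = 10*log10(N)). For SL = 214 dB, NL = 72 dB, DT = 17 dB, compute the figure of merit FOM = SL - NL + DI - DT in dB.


Step 1: DI = 10*log10(392) = 25.93 dB
Step 2: FOM = SL - NL + DI - DT = 214 - 72 + 25.93 - 17 = 150.93

150.93 dB


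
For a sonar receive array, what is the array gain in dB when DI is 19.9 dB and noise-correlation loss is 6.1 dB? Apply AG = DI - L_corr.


AG = DI - L_corr = 19.9 - 6.1 = 13.8

13.8 dB


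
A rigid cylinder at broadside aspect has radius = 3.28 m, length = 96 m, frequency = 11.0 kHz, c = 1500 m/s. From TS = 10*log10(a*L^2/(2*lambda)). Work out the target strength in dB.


50.45 dB


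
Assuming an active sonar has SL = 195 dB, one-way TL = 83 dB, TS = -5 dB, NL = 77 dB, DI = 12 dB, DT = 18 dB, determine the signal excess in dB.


-59 dB


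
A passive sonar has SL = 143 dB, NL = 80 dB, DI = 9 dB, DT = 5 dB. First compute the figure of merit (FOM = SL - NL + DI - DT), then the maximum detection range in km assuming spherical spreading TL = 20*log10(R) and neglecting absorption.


Step 1: FOM = SL - NL + DI - DT = 143 - 80 + 9 - 5 = 67 dB
Step 2: at max range FOM = TL = 20*log10(R), so R = 10^(67/20) = 2238.72 m = 2.24 km

2.24 km


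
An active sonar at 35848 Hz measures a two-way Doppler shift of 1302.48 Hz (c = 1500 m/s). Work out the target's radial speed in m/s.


27.25 m/s


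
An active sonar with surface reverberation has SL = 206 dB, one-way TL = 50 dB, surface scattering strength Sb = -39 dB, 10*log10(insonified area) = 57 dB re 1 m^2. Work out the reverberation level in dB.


124 dB


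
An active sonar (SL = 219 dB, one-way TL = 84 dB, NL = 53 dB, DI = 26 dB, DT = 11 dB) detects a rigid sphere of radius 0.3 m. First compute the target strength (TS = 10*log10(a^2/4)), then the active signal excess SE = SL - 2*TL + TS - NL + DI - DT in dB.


Step 1: TS = 10*log10(0.3^2/4) = -16.48 dB
Step 2: SE = SL - 2*TL + TS - NL + DI - DT = 219 - 2*84 + (-16.48) - 53 + 26 - 11 = -3.48

-3.48 dB


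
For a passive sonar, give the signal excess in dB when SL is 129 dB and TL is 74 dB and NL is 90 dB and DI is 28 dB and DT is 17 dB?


SE = SL - TL - NL + DI - DT = 129 - 74 - 90 + 28 - 17 = -24

-24 dB


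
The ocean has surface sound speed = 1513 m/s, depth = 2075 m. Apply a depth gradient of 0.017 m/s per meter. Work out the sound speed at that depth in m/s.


c = 1513 + 0.017 * 2075 = 1548.275

1548.275 m/s


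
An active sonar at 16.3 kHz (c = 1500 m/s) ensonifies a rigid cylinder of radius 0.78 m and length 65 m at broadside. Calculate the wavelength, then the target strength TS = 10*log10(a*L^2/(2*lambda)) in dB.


Step 1: lambda = c/f = 1500/16300 = 0.09202 m
Step 2: TS = 10*log10(a*L^2/(2*lambda)) = 10*log10(0.78*65^2/(2*0.09202)) = 42.53

42.53 dB


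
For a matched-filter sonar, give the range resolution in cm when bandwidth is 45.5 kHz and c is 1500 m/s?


dR = c/(2*BW) = 1500 / (2 * 45.5e3) = 0.0165 m = 1.65 cm

1.65 cm


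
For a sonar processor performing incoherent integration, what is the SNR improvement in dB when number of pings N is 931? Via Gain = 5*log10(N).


Gain = 5*log10(931) = 14.84

14.84 dB


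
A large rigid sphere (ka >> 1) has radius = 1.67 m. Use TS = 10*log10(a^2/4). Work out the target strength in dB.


-1.57 dB


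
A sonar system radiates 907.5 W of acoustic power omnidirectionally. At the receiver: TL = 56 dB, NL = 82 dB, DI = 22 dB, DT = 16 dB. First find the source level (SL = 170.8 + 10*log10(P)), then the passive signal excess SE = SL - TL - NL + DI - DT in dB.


Step 1: SL = 170.8 + 10*log10(907.5) = 200.38 dB
Step 2: SE = SL - TL - NL + DI - DT = 200.38 - 56 - 82 + 22 - 16 = 68.38

68.38 dB


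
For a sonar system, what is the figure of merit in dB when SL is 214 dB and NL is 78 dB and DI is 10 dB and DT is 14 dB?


132 dB


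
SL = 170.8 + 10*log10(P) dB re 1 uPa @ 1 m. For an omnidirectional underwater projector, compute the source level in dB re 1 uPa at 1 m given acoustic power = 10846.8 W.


211.15 dB


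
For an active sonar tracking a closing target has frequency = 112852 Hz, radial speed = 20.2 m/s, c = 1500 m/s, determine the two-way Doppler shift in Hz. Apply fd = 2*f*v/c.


3039.48 Hz


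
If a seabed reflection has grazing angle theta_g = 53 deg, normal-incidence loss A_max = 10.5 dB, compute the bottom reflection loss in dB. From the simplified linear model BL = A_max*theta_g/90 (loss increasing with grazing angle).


6.18 dB


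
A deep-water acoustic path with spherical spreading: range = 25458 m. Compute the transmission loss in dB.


TL = 20*log10(25458) = 88.12

88.12 dB


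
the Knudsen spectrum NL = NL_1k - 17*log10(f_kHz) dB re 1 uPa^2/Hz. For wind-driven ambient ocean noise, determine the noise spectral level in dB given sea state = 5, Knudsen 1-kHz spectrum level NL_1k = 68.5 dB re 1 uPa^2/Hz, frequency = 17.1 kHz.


47.54 dB


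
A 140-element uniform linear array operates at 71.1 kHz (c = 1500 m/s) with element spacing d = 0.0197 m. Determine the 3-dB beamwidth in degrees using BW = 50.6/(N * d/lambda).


0.39 deg


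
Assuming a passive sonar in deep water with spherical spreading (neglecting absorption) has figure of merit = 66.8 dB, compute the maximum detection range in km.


2.19 km


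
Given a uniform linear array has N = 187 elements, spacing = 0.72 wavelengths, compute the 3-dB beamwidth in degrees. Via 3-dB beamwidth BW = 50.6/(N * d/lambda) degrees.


0.38 deg


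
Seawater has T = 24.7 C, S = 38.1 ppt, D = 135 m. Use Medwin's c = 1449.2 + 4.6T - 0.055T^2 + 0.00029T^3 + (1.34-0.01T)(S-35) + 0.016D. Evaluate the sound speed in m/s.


c = 1449.2 + 4.6*24.7 - 0.055*24.7^2 + 0.00029*24.7^3 + (1.34 - 0.01*24.7)*(38.1 - 35) + 0.016*135 = 1539.18

1539.18 m/s


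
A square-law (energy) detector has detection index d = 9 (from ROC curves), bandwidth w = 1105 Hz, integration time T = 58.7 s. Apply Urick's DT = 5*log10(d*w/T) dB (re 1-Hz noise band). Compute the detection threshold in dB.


11.14 dB


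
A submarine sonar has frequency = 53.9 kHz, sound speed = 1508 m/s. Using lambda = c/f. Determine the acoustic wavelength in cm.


lambda = c/f = 1508 / 53900 = 0.028 m = 2.8 cm

2.8 cm


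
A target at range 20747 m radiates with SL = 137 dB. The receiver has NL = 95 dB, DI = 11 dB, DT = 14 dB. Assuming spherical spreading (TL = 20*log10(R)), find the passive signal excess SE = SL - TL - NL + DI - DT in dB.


Step 1: TL = 20*log10(20747) = 86.34 dB
Step 2: SE = 137 - 86.34 - 95 + 11 - 14 = -47.34

-47.34 dB


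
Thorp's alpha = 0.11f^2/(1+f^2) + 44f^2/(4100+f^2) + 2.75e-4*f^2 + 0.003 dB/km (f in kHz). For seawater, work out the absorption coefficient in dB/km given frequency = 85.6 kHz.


30.341 dB/km


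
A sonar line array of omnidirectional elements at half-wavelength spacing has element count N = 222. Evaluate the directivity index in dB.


DI = 10*log10(222) = 23.46

23.46 dB


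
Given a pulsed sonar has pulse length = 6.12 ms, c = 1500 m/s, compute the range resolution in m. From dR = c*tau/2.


4.59 m


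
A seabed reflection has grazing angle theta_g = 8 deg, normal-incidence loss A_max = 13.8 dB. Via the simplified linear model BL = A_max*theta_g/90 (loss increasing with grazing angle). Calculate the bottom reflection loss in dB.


1.23 dB


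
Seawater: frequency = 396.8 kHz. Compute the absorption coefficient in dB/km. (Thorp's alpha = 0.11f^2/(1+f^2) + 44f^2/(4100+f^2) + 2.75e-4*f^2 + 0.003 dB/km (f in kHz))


86.295 dB/km


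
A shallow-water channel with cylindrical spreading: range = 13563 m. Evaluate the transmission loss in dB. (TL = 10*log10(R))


41.32 dB


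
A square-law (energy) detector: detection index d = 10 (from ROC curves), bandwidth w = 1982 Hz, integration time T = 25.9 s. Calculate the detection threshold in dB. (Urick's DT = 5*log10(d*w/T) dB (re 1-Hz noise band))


14.42 dB


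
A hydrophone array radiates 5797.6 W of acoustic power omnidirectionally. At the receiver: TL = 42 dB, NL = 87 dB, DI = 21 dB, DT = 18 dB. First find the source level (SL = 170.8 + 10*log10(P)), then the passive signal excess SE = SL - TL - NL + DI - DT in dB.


Step 1: SL = 170.8 + 10*log10(5797.6) = 208.43 dB
Step 2: SE = SL - TL - NL + DI - DT = 208.43 - 42 - 87 + 21 - 18 = 82.43

82.43 dB


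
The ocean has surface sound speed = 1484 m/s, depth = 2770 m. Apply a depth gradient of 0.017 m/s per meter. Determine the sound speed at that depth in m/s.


c = 1484 + 0.017 * 2770 = 1531.09

1531.09 m/s


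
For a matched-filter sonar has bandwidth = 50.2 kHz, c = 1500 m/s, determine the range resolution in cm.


dR = c/(2*BW) = 1500 / (2 * 50.2e3) = 0.0149 m = 1.49 cm

1.49 cm


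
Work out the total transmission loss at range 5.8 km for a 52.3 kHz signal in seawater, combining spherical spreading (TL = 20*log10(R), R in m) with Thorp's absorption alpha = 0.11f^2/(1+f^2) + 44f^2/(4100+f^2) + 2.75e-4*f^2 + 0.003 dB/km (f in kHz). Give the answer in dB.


Step 1 (Thorp): alpha = 0.11*2735.29/(1+2735.29) + 44*2735.29/(4100+2735.29) + 2.75e-4*2735.29 + 0.003 = 18.4727 dB/km
Step 2: TL_spread = 20*log10(5800) = 75.27 dB
Step 3: TL_abs = alpha*R = 18.4727 * 5.8 = 107.14 dB
Step 4: TL_total = 75.27 + 107.14 = 182.41

182.41 dB


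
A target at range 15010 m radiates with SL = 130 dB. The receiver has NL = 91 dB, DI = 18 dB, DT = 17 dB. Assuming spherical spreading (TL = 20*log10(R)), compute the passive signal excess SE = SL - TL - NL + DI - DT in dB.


Step 1: TL = 20*log10(15010) = 83.53 dB
Step 2: SE = 130 - 83.53 - 91 + 18 - 17 = -43.53

-43.53 dB


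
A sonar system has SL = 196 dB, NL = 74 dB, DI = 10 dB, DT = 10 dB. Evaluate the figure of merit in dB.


122 dB


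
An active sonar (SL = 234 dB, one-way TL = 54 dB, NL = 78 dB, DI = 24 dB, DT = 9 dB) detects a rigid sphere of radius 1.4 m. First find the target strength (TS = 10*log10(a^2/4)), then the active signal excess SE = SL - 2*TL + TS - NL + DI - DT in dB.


Step 1: TS = 10*log10(1.4^2/4) = -3.1 dB
Step 2: SE = SL - 2*TL + TS - NL + DI - DT = 234 - 2*54 + (-3.1) - 78 + 24 - 9 = 59.9

59.9 dB


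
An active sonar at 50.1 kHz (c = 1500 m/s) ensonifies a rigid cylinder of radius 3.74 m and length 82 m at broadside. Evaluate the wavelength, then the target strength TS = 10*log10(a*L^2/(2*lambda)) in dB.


Step 1: lambda = c/f = 1500/50100 = 0.02994 m
Step 2: TS = 10*log10(a*L^2/(2*lambda)) = 10*log10(3.74*82^2/(2*0.02994)) = 56.23

56.23 dB


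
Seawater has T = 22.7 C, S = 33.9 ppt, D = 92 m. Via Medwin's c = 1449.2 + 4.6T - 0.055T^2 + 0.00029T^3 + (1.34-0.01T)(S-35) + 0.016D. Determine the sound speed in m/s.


c = 1449.2 + 4.6*22.7 - 0.055*22.7^2 + 0.00029*22.7^3 + (1.34 - 0.01*22.7)*(33.9 - 35) + 0.016*92 = 1528.92

1528.92 m/s


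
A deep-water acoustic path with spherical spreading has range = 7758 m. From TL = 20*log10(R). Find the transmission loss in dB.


77.79 dB


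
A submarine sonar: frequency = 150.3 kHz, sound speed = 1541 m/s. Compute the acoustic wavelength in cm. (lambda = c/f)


1.03 cm


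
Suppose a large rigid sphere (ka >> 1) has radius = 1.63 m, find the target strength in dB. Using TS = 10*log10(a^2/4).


TS = 10*log10(1.63^2 / 4) = 10*log10(0.664225) = -1.78

-1.78 dB


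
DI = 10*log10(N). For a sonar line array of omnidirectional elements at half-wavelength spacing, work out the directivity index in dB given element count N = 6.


7.78 dB


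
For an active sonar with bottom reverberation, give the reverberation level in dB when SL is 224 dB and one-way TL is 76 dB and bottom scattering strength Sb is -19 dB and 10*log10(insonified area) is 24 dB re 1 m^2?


RL = SL - 2*TL + Sb + 10*log10(A) = 224 - 2*76 + (-19) + 24 = 77

77 dB


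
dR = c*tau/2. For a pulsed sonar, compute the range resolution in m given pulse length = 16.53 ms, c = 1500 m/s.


12.3975 m


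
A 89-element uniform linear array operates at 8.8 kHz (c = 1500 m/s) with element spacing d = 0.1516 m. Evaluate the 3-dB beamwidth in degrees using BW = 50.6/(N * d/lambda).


Step 1: lambda = 1500/8800 = 0.17045 m
Step 2: d/lambda = 0.1516/0.17045 = 0.8894
Step 3: BW = 50.6/(N * d/lambda) = 50.6/(89 * 0.8894) = 0.64

0.64 deg


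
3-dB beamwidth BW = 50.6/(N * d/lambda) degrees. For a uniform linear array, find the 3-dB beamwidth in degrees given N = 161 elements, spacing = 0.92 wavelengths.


BW = 50.6 / (161 * 0.92) = 50.6 / 148.12 = 0.34

0.34 deg


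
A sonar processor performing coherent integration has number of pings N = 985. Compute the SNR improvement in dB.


29.93 dB


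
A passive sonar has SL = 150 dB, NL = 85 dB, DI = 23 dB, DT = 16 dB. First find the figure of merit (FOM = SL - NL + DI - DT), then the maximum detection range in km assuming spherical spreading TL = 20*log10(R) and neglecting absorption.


Step 1: FOM = SL - NL + DI - DT = 150 - 85 + 23 - 16 = 72 dB
Step 2: at max range FOM = TL = 20*log10(R), so R = 10^(72/20) = 3981.07 m = 3.98 km

3.98 km


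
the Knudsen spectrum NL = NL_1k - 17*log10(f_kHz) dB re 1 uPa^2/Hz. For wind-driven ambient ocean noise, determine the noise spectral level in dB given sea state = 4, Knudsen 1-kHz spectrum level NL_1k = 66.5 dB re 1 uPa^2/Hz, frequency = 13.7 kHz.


NL = NL_1k - 17*log10(f_kHz) = 66.5 - 17*log10(13.7) = 66.5 - (19.32) = 47.18

47.18 dB


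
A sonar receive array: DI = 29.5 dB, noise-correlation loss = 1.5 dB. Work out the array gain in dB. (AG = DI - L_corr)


AG = DI - L_corr = 29.5 - 1.5 = 28.0

28.0 dB


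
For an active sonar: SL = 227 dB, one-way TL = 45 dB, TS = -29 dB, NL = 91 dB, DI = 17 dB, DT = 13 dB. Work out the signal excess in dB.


SE = SL - 2*TL + TS - NL + DI - DT = 227 - 2*45 + (-29) - 91 + 17 - 13 = 21

21 dB


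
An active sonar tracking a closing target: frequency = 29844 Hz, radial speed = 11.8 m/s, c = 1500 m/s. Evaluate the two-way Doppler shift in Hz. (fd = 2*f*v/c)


fd = 2*f*v/c = 2 * 29844 * 11.8 / 1500 = 469.55

469.55 Hz


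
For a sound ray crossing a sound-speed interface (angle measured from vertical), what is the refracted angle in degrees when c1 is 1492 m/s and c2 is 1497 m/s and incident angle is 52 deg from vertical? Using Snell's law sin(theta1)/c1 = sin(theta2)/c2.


sin(theta2) = (c2/c1)*sin(theta1) = (1497/1492)*sin(52 deg) = 0.79065
theta2 = arcsin(0.79065) = 52.25

52.25 deg


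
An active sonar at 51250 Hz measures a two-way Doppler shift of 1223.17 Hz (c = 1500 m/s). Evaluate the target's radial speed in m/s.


From fd = 2*f*v/c, v = c*fd/(2*f) = 1500 * 1223.17 / (2*51250) = 17.9

17.9 m/s


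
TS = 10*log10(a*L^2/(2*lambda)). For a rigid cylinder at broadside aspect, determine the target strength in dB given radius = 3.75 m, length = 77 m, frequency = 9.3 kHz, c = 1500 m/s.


48.38 dB


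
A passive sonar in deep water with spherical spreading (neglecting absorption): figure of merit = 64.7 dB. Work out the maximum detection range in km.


At max range FOM = TL, so 20*log10(R) = 64.7
R = 10^(64.7/20) = 1717.91 m = 1.72 km

1.72 km


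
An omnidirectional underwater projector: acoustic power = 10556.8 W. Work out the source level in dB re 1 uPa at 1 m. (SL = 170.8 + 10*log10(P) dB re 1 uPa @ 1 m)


211.04 dB


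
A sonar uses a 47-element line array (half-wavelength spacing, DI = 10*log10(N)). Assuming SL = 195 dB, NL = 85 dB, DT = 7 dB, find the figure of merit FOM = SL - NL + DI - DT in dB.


Step 1: DI = 10*log10(47) = 16.72 dB
Step 2: FOM = SL - NL + DI - DT = 195 - 85 + 16.72 - 7 = 119.72

119.72 dB


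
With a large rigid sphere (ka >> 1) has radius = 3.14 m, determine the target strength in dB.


3.92 dB


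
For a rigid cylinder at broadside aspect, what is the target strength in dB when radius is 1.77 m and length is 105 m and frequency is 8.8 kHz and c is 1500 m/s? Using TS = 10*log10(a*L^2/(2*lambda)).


lambda = 1500/8800 = 0.17045 m
TS = 10*log10(1.77*105^2/(2*0.17045)) = 47.58

47.58 dB


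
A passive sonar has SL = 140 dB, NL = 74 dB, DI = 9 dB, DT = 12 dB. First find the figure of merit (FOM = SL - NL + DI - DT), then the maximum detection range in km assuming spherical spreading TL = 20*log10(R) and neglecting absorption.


Step 1: FOM = SL - NL + DI - DT = 140 - 74 + 9 - 12 = 63 dB
Step 2: at max range FOM = TL = 20*log10(R), so R = 10^(63/20) = 1412.54 m = 1.41 km

1.41 km


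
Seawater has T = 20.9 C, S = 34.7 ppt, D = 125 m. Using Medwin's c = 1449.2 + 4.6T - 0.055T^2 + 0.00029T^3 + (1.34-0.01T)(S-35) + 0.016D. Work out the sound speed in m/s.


c = 1449.2 + 4.6*20.9 - 0.055*20.9^2 + 0.00029*20.9^3 + (1.34 - 0.01*20.9)*(34.7 - 35) + 0.016*125 = 1525.62

1525.62 m/s


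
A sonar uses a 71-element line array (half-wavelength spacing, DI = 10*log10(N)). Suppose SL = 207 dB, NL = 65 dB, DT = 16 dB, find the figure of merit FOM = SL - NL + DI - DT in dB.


Step 1: DI = 10*log10(71) = 18.51 dB
Step 2: FOM = SL - NL + DI - DT = 207 - 65 + 18.51 - 16 = 144.51

144.51 dB


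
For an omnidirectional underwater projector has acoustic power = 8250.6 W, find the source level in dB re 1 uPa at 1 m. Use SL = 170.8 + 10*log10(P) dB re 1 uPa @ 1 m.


SL = 170.8 + 10*log10(8250.6) = 170.8 + 39.16 = 209.96

209.96 dB


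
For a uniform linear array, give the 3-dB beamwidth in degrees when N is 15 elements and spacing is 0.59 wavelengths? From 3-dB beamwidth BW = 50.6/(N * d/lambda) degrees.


5.72 deg


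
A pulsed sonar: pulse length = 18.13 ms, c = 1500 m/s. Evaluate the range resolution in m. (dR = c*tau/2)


dR = c*tau/2 = 1500 * 18.13e-3 / 2 = 13.5975

13.5975 m


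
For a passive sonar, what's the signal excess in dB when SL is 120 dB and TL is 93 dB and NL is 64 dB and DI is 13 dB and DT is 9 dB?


SE = SL - TL - NL + DI - DT = 120 - 93 - 64 + 13 - 9 = -33

-33 dB


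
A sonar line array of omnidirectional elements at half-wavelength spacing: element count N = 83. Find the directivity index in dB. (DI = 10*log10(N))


DI = 10*log10(83) = 19.19

19.19 dB


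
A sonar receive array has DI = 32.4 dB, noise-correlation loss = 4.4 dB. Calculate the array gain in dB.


AG = DI - L_corr = 32.4 - 4.4 = 28.0

28.0 dB


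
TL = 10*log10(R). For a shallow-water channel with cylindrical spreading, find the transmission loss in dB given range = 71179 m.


48.52 dB


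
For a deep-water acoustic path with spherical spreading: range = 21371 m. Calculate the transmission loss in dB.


86.6 dB


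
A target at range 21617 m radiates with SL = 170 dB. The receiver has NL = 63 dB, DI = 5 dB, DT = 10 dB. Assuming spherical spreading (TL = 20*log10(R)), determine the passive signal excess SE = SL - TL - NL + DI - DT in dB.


Step 1: TL = 20*log10(21617) = 86.7 dB
Step 2: SE = 170 - 86.7 - 63 + 5 - 10 = 15.3

15.3 dB


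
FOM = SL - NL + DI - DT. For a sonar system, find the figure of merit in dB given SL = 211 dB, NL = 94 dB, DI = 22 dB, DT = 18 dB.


121 dB


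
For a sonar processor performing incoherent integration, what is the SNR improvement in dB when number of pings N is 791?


Gain = 5*log10(791) = 14.49

14.49 dB


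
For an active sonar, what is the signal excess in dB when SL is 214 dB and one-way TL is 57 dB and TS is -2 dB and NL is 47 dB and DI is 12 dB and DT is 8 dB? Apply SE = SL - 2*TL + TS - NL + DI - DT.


SE = SL - 2*TL + TS - NL + DI - DT = 214 - 2*57 + (-2) - 47 + 12 - 8 = 55

55 dB


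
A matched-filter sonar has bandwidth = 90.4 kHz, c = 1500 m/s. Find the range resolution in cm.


dR = c/(2*BW) = 1500 / (2 * 90.4e3) = 0.0083 m = 0.83 cm

0.83 cm


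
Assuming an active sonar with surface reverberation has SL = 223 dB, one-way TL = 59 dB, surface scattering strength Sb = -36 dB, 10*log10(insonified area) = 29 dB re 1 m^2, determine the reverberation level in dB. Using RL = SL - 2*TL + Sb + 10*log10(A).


RL = SL - 2*TL + Sb + 10*log10(A) = 223 - 2*59 + (-36) + 29 = 98

98 dB


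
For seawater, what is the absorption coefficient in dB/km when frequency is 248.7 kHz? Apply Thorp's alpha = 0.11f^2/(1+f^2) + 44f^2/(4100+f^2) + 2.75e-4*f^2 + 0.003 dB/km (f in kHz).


58.387 dB/km


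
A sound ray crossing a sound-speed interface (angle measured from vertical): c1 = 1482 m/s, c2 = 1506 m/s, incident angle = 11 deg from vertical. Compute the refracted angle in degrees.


11.18 deg


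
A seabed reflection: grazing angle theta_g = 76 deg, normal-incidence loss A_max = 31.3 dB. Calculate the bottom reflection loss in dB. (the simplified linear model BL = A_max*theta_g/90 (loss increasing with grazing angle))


26.43 dB


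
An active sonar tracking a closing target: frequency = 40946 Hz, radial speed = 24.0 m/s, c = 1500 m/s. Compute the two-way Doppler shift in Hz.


1310.27 Hz


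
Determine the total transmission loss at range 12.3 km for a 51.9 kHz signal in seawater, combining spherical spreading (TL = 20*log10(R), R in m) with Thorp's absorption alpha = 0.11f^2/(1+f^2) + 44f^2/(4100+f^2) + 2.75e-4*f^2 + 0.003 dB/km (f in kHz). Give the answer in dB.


Step 1 (Thorp): alpha = 0.11*2693.61/(1+2693.61) + 44*2693.61/(4100+2693.61) + 2.75e-4*2693.61 + 0.003 = 18.2993 dB/km
Step 2: TL_spread = 20*log10(12300) = 81.8 dB
Step 3: TL_abs = alpha*R = 18.2993 * 12.3 = 225.08 dB
Step 4: TL_total = 81.8 + 225.08 = 306.88

306.88 dB


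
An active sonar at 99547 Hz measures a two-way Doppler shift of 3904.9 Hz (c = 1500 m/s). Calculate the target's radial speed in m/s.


From fd = 2*f*v/c, v = c*fd/(2*f) = 1500 * 3904.9 / (2*99547) = 29.42

29.42 m/s


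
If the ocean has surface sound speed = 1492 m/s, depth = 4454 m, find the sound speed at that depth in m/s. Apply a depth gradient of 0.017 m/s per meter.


1567.718 m/s


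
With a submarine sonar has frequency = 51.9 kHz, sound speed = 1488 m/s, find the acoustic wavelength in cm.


2.87 cm


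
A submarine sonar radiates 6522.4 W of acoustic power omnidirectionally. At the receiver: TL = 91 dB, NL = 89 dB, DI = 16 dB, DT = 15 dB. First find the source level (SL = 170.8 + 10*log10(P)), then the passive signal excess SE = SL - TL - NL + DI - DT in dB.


Step 1: SL = 170.8 + 10*log10(6522.4) = 208.94 dB
Step 2: SE = SL - TL - NL + DI - DT = 208.94 - 91 - 89 + 16 - 15 = 29.94

29.94 dB


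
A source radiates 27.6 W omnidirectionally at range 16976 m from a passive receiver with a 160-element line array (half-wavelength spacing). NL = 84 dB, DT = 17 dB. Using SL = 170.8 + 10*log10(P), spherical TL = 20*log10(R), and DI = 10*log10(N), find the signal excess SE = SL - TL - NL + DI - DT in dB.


21.65 dB


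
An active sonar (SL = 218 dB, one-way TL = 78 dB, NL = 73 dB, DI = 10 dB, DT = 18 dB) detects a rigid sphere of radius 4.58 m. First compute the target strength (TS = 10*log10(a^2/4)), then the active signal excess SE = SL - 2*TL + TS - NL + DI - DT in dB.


Step 1: TS = 10*log10(4.58^2/4) = 7.2 dB
Step 2: SE = SL - 2*TL + TS - NL + DI - DT = 218 - 2*78 + (7.2) - 73 + 10 - 18 = -11.8

-11.8 dB


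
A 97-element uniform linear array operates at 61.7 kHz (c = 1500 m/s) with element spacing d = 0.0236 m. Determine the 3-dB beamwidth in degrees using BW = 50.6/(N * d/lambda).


0.54 deg


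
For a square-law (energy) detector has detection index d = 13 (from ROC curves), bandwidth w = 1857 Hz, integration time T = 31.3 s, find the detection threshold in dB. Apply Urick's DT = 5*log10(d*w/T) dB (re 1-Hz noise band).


14.44 dB


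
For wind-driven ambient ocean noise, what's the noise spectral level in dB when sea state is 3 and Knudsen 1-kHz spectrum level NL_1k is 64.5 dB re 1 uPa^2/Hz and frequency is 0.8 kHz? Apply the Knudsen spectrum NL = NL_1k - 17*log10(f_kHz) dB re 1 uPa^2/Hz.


NL = NL_1k - 17*log10(f_kHz) = 64.5 - 17*log10(0.8) = 64.5 - (-1.65) = 66.15

66.15 dB


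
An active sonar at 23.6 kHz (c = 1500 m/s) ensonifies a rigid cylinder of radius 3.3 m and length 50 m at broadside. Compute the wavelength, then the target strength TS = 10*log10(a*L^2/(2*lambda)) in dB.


Step 1: lambda = c/f = 1500/23600 = 0.06356 m
Step 2: TS = 10*log10(a*L^2/(2*lambda)) = 10*log10(3.3*50^2/(2*0.06356)) = 48.12

48.12 dB


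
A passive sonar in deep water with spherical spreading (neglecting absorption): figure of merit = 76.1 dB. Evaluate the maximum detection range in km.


At max range FOM = TL, so 20*log10(R) = 76.1
R = 10^(76.1/20) = 6382.63 m = 6.38 km

6.38 km


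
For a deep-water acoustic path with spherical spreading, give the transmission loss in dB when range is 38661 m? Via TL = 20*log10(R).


91.75 dB


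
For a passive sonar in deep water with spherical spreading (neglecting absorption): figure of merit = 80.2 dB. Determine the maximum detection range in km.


10.23 km


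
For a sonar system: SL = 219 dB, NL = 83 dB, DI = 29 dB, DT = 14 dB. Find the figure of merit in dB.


FOM = SL - NL + DI - DT = 219 - 83 + 29 - 14 = 151

151 dB


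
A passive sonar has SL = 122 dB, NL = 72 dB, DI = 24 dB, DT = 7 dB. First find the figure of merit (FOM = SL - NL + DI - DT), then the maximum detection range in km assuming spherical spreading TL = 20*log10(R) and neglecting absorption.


Step 1: FOM = SL - NL + DI - DT = 122 - 72 + 24 - 7 = 67 dB
Step 2: at max range FOM = TL = 20*log10(R), so R = 10^(67/20) = 2238.72 m = 2.24 km

2.24 km


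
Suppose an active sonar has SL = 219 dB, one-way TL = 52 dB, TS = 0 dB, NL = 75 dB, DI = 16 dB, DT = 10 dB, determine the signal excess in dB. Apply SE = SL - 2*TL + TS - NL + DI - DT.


SE = SL - 2*TL + TS - NL + DI - DT = 219 - 2*52 + (0) - 75 + 16 - 10 = 46

46 dB


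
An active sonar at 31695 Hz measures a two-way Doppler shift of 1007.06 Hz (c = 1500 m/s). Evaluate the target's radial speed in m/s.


From fd = 2*f*v/c, v = c*fd/(2*f) = 1500 * 1007.06 / (2*31695) = 23.83

23.83 m/s


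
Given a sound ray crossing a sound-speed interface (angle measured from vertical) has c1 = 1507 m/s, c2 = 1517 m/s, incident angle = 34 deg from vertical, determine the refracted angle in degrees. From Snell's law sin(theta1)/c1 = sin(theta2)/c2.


sin(theta2) = (c2/c1)*sin(theta1) = (1517/1507)*sin(34 deg) = 0.5629
theta2 = arcsin(0.5629) = 34.26

34.26 deg


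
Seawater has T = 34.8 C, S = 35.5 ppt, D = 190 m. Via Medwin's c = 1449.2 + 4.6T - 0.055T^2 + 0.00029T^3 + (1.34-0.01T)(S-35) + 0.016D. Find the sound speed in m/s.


c = 1449.2 + 4.6*34.8 - 0.055*34.8^2 + 0.00029*34.8^3 + (1.34 - 0.01*34.8)*(35.5 - 35) + 0.016*190 = 1558.43

1558.43 m/s


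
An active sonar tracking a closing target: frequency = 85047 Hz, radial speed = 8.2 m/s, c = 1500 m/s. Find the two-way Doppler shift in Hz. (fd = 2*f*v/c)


fd = 2*f*v/c = 2 * 85047 * 8.2 / 1500 = 929.85

929.85 Hz


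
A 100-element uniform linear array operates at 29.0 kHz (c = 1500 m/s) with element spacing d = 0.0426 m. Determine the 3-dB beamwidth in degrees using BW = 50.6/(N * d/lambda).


0.61 deg


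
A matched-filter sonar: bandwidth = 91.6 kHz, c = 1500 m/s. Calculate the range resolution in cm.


0.82 cm


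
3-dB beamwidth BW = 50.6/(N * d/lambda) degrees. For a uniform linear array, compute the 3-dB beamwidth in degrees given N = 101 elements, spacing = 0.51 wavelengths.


BW = 50.6 / (101 * 0.51) = 50.6 / 51.51 = 0.98

0.98 deg


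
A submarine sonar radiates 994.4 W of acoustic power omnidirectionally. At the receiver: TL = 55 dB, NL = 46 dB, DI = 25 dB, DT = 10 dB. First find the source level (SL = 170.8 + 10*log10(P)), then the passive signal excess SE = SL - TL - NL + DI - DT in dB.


Step 1: SL = 170.8 + 10*log10(994.4) = 200.78 dB
Step 2: SE = SL - TL - NL + DI - DT = 200.78 - 55 - 46 + 25 - 10 = 114.78

114.78 dB


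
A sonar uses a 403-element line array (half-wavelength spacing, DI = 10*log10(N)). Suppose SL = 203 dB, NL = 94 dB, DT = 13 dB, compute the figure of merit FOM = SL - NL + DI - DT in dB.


Step 1: DI = 10*log10(403) = 26.05 dB
Step 2: FOM = SL - NL + DI - DT = 203 - 94 + 26.05 - 13 = 122.05

122.05 dB


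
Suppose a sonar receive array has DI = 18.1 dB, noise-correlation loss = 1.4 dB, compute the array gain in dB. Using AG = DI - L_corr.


16.7 dB


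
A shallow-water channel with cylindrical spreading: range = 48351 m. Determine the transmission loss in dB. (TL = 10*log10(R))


46.84 dB


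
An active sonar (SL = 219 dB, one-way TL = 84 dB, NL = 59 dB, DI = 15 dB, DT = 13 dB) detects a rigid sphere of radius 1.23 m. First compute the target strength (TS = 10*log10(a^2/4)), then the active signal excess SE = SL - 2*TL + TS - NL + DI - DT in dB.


Step 1: TS = 10*log10(1.23^2/4) = -4.22 dB
Step 2: SE = SL - 2*TL + TS - NL + DI - DT = 219 - 2*84 + (-4.22) - 59 + 15 - 13 = -10.22

-10.22 dB


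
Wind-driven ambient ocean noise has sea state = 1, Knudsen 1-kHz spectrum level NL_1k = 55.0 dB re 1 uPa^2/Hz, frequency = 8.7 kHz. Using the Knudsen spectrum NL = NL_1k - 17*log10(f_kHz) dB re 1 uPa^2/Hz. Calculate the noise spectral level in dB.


NL = NL_1k - 17*log10(f_kHz) = 55.0 - 17*log10(8.7) = 55.0 - (15.97) = 39.03

39.03 dB


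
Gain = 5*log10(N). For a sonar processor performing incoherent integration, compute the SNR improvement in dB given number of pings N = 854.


Gain = 5*log10(854) = 14.66

14.66 dB


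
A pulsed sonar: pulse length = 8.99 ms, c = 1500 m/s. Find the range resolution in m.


6.7425 m


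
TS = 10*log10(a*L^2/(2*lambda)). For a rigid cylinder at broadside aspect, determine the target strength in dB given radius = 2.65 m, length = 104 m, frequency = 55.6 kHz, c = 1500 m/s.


lambda = 1500/55600 = 0.02698 m
TS = 10*log10(2.65*104^2/(2*0.02698)) = 57.25

57.25 dB


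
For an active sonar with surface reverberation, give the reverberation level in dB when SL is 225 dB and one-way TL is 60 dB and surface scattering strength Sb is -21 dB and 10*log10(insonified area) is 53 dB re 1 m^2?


RL = SL - 2*TL + Sb + 10*log10(A) = 225 - 2*60 + (-21) + 53 = 137

137 dB


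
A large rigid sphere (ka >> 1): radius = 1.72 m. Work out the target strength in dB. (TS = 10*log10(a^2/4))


-1.31 dB


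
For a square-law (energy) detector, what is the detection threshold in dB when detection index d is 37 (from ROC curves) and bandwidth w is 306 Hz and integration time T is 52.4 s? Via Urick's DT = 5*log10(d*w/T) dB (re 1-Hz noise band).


DT = 5*log10(d*w/T) = 5*log10(37 * 306 / 52.4) = 5*log10(216.07) = 11.67

11.67 dB


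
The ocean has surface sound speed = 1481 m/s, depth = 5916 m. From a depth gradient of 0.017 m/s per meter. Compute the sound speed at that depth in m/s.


1581.572 m/s


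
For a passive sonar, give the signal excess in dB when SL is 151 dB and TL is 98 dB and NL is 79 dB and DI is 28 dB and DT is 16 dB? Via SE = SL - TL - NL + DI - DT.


SE = SL - TL - NL + DI - DT = 151 - 98 - 79 + 28 - 16 = -14

-14 dB


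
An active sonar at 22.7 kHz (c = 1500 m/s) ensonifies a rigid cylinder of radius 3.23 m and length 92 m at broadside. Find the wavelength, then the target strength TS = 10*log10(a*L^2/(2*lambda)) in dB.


Step 1: lambda = c/f = 1500/22700 = 0.06608 m
Step 2: TS = 10*log10(a*L^2/(2*lambda)) = 10*log10(3.23*92^2/(2*0.06608)) = 53.16

53.16 dB


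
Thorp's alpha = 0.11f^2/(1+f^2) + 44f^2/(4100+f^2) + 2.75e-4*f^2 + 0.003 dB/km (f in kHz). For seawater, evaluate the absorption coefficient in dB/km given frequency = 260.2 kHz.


f^2 = 67704.04
alpha = 0.11*67704.04/(1+67704.04) + 44*67704.04/(4100+67704.04) + 2.75e-4*67704.04 + 0.003 = 60.219

60.219 dB/km


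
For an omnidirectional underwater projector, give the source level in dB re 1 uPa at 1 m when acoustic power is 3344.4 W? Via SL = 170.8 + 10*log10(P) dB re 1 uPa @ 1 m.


SL = 170.8 + 10*log10(3344.4) = 170.8 + 35.24 = 206.04

206.04 dB


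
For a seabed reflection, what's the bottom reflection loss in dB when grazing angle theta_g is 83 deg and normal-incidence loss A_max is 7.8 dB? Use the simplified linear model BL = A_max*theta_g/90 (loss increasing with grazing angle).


BL = A_max * theta_g / 90 = 7.8 * 83 / 90 = 7.19

7.19 dB


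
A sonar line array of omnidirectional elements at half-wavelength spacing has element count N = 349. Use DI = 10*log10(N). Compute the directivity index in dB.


DI = 10*log10(349) = 25.43

25.43 dB


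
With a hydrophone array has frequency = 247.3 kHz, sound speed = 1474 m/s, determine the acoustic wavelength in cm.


lambda = c/f = 1474 / 247300 = 0.006 m = 0.6 cm

0.6 cm


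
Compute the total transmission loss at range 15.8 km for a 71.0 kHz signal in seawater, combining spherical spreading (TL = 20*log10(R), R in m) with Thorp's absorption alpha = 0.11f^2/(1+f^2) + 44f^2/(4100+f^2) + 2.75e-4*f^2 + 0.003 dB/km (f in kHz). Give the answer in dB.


Step 1 (Thorp): alpha = 0.11*5041.0/(1+5041.0) + 44*5041.0/(4100+5041.0) + 2.75e-4*5041.0 + 0.003 = 25.764 dB/km
Step 2: TL_spread = 20*log10(15800) = 83.97 dB
Step 3: TL_abs = alpha*R = 25.764 * 15.8 = 407.07 dB
Step 4: TL_total = 83.97 + 407.07 = 491.04

491.04 dB


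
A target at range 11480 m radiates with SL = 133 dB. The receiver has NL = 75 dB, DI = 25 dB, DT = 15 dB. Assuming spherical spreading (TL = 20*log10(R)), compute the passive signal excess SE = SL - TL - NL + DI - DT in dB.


Step 1: TL = 20*log10(11480) = 81.2 dB
Step 2: SE = 133 - 81.2 - 75 + 25 - 15 = -13.2

-13.2 dB


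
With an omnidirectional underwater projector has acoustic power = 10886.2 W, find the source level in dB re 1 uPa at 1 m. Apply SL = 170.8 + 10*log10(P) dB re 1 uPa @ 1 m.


SL = 170.8 + 10*log10(10886.2) = 170.8 + 40.37 = 211.17

211.17 dB


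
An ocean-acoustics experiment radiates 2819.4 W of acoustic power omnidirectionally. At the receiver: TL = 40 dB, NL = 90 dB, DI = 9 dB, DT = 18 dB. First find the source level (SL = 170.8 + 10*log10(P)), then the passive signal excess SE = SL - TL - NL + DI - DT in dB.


Step 1: SL = 170.8 + 10*log10(2819.4) = 205.3 dB
Step 2: SE = SL - TL - NL + DI - DT = 205.3 - 40 - 90 + 9 - 18 = 66.3

66.3 dB


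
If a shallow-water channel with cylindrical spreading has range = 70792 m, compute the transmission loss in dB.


TL = 10*log10(70792) = 48.5

48.5 dB


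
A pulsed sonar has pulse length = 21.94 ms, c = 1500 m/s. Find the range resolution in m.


dR = c*tau/2 = 1500 * 21.94e-3 / 2 = 16.455

16.455 m


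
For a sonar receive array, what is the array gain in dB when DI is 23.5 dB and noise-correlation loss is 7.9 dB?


AG = DI - L_corr = 23.5 - 7.9 = 15.6

15.6 dB


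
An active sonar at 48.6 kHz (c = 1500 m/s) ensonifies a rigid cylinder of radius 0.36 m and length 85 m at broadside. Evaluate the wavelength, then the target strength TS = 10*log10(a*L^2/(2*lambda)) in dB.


Step 1: lambda = c/f = 1500/48600 = 0.03086 m
Step 2: TS = 10*log10(a*L^2/(2*lambda)) = 10*log10(0.36*85^2/(2*0.03086)) = 46.25

46.25 dB


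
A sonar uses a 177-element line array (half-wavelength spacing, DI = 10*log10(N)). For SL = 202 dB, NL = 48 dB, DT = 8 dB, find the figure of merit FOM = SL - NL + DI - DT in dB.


168.48 dB


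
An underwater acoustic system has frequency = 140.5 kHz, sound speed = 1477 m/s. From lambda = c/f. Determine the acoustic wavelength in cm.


lambda = c/f = 1477 / 140500 = 0.0105 m = 1.05 cm

1.05 cm


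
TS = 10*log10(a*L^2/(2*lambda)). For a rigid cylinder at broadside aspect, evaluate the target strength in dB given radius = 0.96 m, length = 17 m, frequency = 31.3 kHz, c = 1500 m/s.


34.62 dB


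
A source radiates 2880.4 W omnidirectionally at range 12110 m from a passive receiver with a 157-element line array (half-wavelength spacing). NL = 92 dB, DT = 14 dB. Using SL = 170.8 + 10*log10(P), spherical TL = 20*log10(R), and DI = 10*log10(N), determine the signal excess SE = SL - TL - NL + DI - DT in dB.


39.69 dB


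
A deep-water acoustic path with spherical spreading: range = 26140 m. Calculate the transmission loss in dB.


TL = 20*log10(26140) = 88.35

88.35 dB


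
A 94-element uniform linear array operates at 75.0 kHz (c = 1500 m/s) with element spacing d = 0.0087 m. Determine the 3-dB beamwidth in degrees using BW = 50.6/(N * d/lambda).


Step 1: lambda = 1500/75000 = 0.02 m
Step 2: d/lambda = 0.0087/0.02 = 0.435
Step 3: BW = 50.6/(N * d/lambda) = 50.6/(94 * 0.435) = 1.24

1.24 deg


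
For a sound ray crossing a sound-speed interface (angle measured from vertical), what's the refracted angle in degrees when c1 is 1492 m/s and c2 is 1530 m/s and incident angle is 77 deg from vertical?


sin(theta2) = (c2/c1)*sin(theta1) = (1530/1492)*sin(77 deg) = 0.99919
theta2 = arcsin(0.99919) = 87.69

87.69 deg


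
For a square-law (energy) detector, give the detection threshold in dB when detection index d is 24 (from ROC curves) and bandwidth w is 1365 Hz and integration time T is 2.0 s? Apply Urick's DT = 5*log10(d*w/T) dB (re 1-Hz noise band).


21.07 dB


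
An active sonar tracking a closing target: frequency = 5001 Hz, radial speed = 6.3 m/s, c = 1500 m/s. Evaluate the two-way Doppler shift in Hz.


fd = 2*f*v/c = 2 * 5001 * 6.3 / 1500 = 42.01

42.01 Hz
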